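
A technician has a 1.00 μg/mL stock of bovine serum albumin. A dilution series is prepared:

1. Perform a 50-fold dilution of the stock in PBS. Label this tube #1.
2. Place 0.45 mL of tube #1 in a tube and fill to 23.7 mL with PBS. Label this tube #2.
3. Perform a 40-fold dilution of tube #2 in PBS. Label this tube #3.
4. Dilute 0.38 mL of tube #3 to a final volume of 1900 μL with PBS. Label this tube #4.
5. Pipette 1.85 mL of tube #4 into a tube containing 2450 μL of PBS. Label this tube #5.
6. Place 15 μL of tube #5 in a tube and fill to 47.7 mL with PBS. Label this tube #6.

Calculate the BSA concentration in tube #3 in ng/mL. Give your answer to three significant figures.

0.00949 ng/mL

Step 1: 50-fold → factor 50
Step 2: 0.45 mL brought to 23.7 mL → factor 23.7/0.45 = 52.667
Step 3: 40-fold → factor 40
Dilution factor through tube #3 = 50 × 52.667 × 40 = 1.0533 × 10^5
[tube #3] = 1.00 μg/mL / 1.0533 × 10^5 = 9.494 × 10^-6 μg/mL = 0.00949 ng/mL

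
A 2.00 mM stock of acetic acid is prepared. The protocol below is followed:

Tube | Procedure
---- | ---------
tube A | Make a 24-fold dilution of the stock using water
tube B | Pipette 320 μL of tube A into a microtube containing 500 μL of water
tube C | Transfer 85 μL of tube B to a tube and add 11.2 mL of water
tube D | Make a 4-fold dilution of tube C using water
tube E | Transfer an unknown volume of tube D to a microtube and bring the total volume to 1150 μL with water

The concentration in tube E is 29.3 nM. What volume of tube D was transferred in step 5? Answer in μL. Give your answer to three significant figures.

Step 1: 24-fold → factor 24
Step 2: 320 μL + 500 μL = 820 μL total → factor 820/320 = 2.5625
Step 3: 85 μL + 11.2 mL = 11285 μL total → factor 11285/85 = 132.76
Step 4: 4-fold → factor 4
Step 5: v brought to 1150 μL → factor = 1150 μL/v
Product of known-step factors = 32660
Overall factor = 2.00 mM / (29.3 nM) = 68259
Step-5 factor = 68259 / 32660 = 2.09
v = 1150 μL / 2.09 = 550 μL

550 μL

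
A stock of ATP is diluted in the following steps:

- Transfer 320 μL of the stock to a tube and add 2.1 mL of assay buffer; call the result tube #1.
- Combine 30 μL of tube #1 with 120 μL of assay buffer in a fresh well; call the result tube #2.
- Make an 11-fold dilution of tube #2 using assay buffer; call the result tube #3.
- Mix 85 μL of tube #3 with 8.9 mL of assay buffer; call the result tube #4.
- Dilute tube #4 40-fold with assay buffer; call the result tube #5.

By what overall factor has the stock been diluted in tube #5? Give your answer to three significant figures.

1.76 × 10^6

Step 1: 320 μL + 2.1 mL = 2420 μL total → factor 2420/320 = 7.5625
Step 2: 30 μL + 120 μL = 150 μL total → factor 150/30 = 5
Step 3: 11-fold → factor 11
Step 4: 85 μL + 8.9 mL = 8985 μL total → factor 8985/85 = 105.71
Step 5: 40-fold → factor 40
Overall dilution factor = 7.5625 × 5 × 11 × 105.71 × 40 = 1.7587 × 10^6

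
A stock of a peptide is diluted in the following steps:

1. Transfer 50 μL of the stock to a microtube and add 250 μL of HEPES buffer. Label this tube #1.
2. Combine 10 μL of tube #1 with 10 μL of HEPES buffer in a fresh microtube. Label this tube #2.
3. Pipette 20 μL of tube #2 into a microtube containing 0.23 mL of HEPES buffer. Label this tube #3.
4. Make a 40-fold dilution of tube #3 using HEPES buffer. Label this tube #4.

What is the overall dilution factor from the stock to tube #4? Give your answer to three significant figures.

6.00 × 10^3

Step 1: 50 μL + 250 μL = 300 μL total → factor 300/50 = 6
Step 2: 10 μL + 10 μL = 20 μL total → factor 20/10 = 2
Step 3: 20 μL + 0.23 mL = 250 μL total → factor 250/20 = 12.5
Step 4: 40-fold → factor 40
Overall dilution factor = 6 × 2 × 12.5 × 40 = 6000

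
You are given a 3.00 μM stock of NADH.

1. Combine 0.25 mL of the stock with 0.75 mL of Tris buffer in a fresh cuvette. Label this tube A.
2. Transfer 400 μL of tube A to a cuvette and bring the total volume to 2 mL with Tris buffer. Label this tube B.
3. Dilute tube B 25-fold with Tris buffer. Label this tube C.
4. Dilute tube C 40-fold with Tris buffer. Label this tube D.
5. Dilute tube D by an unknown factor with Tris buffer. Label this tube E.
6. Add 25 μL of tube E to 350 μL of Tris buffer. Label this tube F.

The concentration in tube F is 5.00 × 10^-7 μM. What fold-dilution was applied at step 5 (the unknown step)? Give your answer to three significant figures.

20.0-fold

Step 1: 0.25 mL + 0.75 mL = 1 mL total → factor 1/0.25 = 4
Step 2: 400 μL brought to 2 mL → factor 2000/400 = 5
Step 3: 25-fold → factor 25
Step 4: 40-fold → factor 40
Step 5: unknown factor x
Step 6: 25 μL + 350 μL = 375 μL total → factor 375/25 = 15
Product of known-step factors = 3 × 10^5
Overall factor = 3.00 μM / (5.00 × 10^-7 μM) = 6 × 10^6
x = 6 × 10^6 / 3 × 10^5 = 20.0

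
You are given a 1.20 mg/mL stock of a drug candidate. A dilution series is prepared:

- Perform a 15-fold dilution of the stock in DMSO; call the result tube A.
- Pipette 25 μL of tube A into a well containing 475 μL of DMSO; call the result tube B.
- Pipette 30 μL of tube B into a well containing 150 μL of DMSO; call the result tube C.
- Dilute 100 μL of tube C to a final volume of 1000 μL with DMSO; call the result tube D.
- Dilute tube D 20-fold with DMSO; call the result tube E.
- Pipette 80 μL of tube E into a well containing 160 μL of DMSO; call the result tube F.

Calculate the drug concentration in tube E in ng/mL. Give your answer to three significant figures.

Step 1: 15-fold → factor 15
Step 2: 25 μL + 475 μL = 500 μL total → factor 500/25 = 20
Step 3: 30 μL + 150 μL = 180 μL total → factor 180/30 = 6
Step 4: 100 μL brought to 1000 μL → factor 1000/100 = 10
Step 5: 20-fold → factor 20
Dilution factor through tube E = 15 × 20 × 6 × 10 × 20 = 3.6 × 10^5
[tube E] = 1.20 mg/mL / 3.6 × 10^5 = 3.333 × 10^-6 mg/mL = 3.33 ng/mL

3.33 ng/mL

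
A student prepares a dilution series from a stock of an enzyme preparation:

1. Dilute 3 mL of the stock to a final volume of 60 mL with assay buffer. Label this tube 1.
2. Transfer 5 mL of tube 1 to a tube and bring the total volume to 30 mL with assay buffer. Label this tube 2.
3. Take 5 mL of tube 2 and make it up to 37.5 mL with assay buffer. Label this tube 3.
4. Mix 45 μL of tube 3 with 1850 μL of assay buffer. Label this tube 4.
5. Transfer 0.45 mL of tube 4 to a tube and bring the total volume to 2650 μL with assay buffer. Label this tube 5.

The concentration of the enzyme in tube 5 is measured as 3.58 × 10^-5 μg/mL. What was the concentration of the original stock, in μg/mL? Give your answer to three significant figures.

Step 1: 3 mL brought to 60 mL → factor 60/3 = 20
Step 2: 5 mL brought to 30 mL → factor 30/5 = 6
Step 3: 5 mL brought to 37.5 mL → factor 37.5/5 = 7.5
Step 4: 45 μL + 1850 μL = 1895 μL total → factor 1895/45 = 42.111
Step 5: 0.45 mL brought to 2650 μL → factor 2.65/0.45 = 5.8889
Overall dilution factor = 20 × 6 × 7.5 × 42.111 × 5.8889 = 2.2319 × 10^5
Stock = 3.58 × 10^-5 μg/mL × 2.2319 × 10^5 = 7.99 μg/mL

7.99 μg/mL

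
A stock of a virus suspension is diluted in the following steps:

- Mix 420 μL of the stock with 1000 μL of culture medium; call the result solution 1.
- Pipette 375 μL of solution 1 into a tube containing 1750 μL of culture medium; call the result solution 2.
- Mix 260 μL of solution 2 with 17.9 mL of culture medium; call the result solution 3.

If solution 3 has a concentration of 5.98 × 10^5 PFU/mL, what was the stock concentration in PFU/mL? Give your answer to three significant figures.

Step 1: 420 μL + 1000 μL = 1420 μL total → factor 1420/420 = 3.381
Step 2: 375 μL + 1750 μL = 2125 μL total → factor 2125/375 = 5.6667
Step 3: 260 μL + 17.9 mL = 18160 μL total → factor 18160/260 = 69.846
Overall dilution factor = 3.381 × 5.6667 × 69.846 = 1338.2
Stock = 5.98 × 10^5 PFU/mL × 1338.2 = 8.00 × 10^8 PFU/mL

8.00 × 10^8 PFU/mL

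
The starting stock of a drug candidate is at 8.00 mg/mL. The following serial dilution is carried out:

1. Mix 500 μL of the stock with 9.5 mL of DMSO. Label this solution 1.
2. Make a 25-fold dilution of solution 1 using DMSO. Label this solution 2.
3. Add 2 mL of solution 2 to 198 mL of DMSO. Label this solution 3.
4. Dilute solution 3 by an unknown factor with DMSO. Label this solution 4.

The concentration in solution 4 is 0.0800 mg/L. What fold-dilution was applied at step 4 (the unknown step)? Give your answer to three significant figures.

Step 1: 500 μL + 9.5 mL = 10000 μL total → factor 10000/500 = 20
Step 2: 25-fold → factor 25
Step 3: 2 mL + 198 mL = 200 mL total → factor 200/2 = 100
Step 4: unknown factor x
Product of known-step factors = 50000
Overall factor = 8.00 mg/mL / (0.0800 mg/L) = 1 × 10^5
x = 1 × 10^5 / 50000 = 2.00

2.00-fold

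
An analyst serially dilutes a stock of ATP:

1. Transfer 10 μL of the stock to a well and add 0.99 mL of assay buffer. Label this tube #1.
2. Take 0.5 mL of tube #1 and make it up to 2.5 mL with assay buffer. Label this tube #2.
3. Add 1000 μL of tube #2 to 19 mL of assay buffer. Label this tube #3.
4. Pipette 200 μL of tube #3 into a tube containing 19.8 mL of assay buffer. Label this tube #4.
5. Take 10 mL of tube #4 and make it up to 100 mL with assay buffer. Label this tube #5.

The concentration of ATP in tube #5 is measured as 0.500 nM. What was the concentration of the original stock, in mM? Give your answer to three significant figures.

5.00 mM

Step 1: 10 μL + 0.99 mL = 1000 μL total → factor 1000/10 = 100
Step 2: 0.5 mL brought to 2.5 mL → factor 2.5/0.5 = 5
Step 3: 1000 μL + 19 mL = 20000 μL total → factor 20000/1000 = 20
Step 4: 200 μL + 19.8 mL = 20000 μL total → factor 20000/200 = 100
Step 5: 10 mL brought to 100 mL → factor 100/10 = 10
Overall dilution factor = 100 × 5 × 20 × 100 × 10 = 1 × 10^7
Stock = 0.500 nM × 1 × 10^7 = 5.000 × 10^6 nM = 5.00 mM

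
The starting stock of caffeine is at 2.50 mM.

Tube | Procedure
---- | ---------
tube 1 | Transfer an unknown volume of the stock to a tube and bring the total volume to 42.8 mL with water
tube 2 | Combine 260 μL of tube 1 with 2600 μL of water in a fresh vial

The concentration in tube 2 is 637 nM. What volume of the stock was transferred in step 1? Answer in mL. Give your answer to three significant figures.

Step 1: v brought to 42.8 mL → factor = 42.8 mL/v
Step 2: 260 μL + 2600 μL = 2860 μL total → factor 2860/260 = 11
Product of known-step factors = 11
Overall factor = 2.50 mM / (637 nM) = 3924.6
Step-1 factor = 3924.6 / 11 = 356.79
v = 42.8 mL / 356.79 = 0.120 mL

0.120 mL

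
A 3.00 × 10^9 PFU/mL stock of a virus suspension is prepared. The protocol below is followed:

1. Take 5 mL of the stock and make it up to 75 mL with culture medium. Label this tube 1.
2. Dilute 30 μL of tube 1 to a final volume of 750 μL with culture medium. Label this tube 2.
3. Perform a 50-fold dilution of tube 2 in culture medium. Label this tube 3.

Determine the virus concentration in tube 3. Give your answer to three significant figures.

1.60 × 10^5 PFU/mL

Step 1: 5 mL brought to 75 mL → factor 75/5 = 15
Step 2: 30 μL brought to 750 μL → factor 750/30 = 25
Step 3: 50-fold → factor 50
Overall dilution factor = 15 × 25 × 50 = 18750
Final = 3.00 × 10^9 PFU/mL / 18750 = 1.60 × 10^5 PFU/mL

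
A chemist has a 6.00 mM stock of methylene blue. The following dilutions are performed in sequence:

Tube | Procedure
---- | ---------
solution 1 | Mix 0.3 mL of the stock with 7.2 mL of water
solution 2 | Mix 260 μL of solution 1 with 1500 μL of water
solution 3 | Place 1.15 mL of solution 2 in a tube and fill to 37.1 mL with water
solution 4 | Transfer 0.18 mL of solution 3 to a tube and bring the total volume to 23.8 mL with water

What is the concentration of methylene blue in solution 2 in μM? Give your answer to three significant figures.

35.5 μM

Step 1: 0.3 mL + 7.2 mL = 7.5 mL total → factor 7.5/0.3 = 25
Step 2: 260 μL + 1500 μL = 1760 μL total → factor 1760/260 = 6.7692
Dilution factor through solution 2 = 25 × 6.7692 = 169.23
[solution 2] = 6.00 mM / 169.23 = 0.03545 mM = 35.5 μM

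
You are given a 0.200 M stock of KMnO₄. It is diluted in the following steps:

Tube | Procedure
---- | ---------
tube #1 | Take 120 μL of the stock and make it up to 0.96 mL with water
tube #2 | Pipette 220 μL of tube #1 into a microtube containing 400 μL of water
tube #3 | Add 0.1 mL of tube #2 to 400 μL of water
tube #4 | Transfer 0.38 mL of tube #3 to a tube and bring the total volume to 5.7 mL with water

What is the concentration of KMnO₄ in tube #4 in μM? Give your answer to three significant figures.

Step 1: 120 μL brought to 0.96 mL → factor 960/120 = 8
Step 2: 220 μL + 400 μL = 620 μL total → factor 620/220 = 2.8182
Step 3: 0.1 mL + 400 μL = 0.5 mL total → factor 0.5/0.1 = 5
Step 4: 0.38 mL brought to 5.7 mL → factor 5.7/0.38 = 15
Overall dilution factor = 8 × 2.8182 × 5 × 15 = 1690.9
Final = 0.200 M / 1690.9 = 0.0001183 M = 118 μM

118 μM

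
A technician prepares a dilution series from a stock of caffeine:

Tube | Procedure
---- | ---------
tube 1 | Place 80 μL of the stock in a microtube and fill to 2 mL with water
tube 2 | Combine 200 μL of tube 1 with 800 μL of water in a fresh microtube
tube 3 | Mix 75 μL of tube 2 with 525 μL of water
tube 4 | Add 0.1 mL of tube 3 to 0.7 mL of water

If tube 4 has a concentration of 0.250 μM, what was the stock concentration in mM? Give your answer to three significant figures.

Step 1: 80 μL brought to 2 mL → factor 2000/80 = 25
Step 2: 200 μL + 800 μL = 1000 μL total → factor 1000/200 = 5
Step 3: 75 μL + 525 μL = 600 μL total → factor 600/75 = 8
Step 4: 0.1 mL + 0.7 mL = 0.8 mL total → factor 0.8/0.1 = 8
Overall dilution factor = 25 × 5 × 8 × 8 = 8000
Stock = 0.250 μM × 8000 = 2000 μM = 2.00 mM

2.00 mM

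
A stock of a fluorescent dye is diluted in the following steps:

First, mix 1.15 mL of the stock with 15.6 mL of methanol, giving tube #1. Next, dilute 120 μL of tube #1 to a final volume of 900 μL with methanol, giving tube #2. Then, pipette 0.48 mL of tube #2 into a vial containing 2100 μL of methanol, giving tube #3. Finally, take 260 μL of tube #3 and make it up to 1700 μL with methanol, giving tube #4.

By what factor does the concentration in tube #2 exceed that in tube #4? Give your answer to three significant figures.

35.1

Step 1: 1.15 mL + 15.6 mL = 16.75 mL total → factor 16.75/1.15 = 14.565
Step 2: 120 μL brought to 900 μL → factor 900/120 = 7.5
Step 3: 0.48 mL + 2100 μL = 2.58 mL total → factor 2.58/0.48 = 5.375
Step 4: 260 μL brought to 1700 μL → factor 1700/260 = 6.5385
Dilution factor to tube #2 = 109.24; to tube #4 = 3839.1
[tube #2]/[tube #4] = (factor to tube #4)/(factor to tube #2) = 3839.1/109.24 = 35.1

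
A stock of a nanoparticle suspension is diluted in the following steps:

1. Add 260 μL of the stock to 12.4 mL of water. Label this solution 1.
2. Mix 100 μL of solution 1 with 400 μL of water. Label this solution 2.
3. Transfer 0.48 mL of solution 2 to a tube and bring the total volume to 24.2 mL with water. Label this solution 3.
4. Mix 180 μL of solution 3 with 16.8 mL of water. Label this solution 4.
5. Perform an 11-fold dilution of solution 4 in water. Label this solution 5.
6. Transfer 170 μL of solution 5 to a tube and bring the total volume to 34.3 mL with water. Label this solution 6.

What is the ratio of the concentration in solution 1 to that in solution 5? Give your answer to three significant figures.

2.62 × 10^5

Step 1: 260 μL + 12.4 mL = 12660 μL total → factor 12660/260 = 48.692
Step 2: 100 μL + 400 μL = 500 μL total → factor 500/100 = 5
Step 3: 0.48 mL brought to 24.2 mL → factor 24.2/0.48 = 50.417
Step 4: 180 μL + 16.8 mL = 16980 μL total → factor 16980/180 = 94.333
Step 5: 11-fold → factor 11
Dilution factor to solution 1 = 48.692; to solution 5 = 1.2737 × 10^7
[solution 1]/[solution 5] = (factor to solution 5)/(factor to solution 1) = 1.2737 × 10^7/48.692 = 2.62 × 10^5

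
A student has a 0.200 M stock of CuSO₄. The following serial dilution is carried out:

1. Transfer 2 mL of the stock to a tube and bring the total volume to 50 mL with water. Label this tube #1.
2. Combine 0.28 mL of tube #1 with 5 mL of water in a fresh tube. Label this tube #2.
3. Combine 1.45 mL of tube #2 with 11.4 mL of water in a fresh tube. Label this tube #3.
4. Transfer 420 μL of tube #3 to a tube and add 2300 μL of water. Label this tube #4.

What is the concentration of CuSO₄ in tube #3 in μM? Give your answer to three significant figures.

47.9 μM

Step 1: 2 mL brought to 50 mL → factor 50/2 = 25
Step 2: 0.28 mL + 5 mL = 5.28 mL total → factor 5.28/0.28 = 18.857
Step 3: 1.45 mL + 11.4 mL = 12.85 mL total → factor 12.85/1.45 = 8.8621
Dilution factor through tube #3 = 25 × 18.857 × 8.8621 = 4177.8
[tube #3] = 0.200 M / 4177.8 = 4.787 × 10^-5 M = 47.9 μM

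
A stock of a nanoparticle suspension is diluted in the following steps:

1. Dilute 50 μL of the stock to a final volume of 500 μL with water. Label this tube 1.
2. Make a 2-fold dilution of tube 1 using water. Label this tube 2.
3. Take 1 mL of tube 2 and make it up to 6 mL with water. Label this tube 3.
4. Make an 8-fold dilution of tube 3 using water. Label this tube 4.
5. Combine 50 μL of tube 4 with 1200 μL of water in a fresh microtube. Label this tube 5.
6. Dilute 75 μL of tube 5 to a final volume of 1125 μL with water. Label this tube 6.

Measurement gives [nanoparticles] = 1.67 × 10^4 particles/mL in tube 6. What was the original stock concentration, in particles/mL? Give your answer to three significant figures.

Step 1: 50 μL brought to 500 μL → factor 500/50 = 10
Step 2: 2-fold → factor 2
Step 3: 1 mL brought to 6 mL → factor 6/1 = 6
Step 4: 8-fold → factor 8
Step 5: 50 μL + 1200 μL = 1250 μL total → factor 1250/50 = 25
Step 6: 75 μL brought to 1125 μL → factor 1125/75 = 15
Overall dilution factor = 10 × 2 × 6 × 8 × 25 × 15 = 3.6 × 10^5
Stock = 1.67 × 10^4 particles/mL × 3.6 × 10^5 = 6.01 × 10^9 particles/mL

6.01 × 10^9 particles/mL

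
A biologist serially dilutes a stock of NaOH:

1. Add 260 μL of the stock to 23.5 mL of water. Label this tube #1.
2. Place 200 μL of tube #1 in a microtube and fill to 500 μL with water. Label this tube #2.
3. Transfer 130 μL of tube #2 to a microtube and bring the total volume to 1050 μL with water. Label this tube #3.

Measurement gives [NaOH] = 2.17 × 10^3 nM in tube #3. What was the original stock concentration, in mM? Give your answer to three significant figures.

Step 1: 260 μL + 23.5 mL = 23760 μL total → factor 23760/260 = 91.385
Step 2: 200 μL brought to 500 μL → factor 500/200 = 2.5
Step 3: 130 μL brought to 1050 μL → factor 1050/130 = 8.0769
Overall dilution factor = 91.385 × 2.5 × 8.0769 = 1845.3
Stock = 2.17 × 10^3 nM × 1845.3 = 4.004 × 10^6 nM = 4.00 mM

4.00 mM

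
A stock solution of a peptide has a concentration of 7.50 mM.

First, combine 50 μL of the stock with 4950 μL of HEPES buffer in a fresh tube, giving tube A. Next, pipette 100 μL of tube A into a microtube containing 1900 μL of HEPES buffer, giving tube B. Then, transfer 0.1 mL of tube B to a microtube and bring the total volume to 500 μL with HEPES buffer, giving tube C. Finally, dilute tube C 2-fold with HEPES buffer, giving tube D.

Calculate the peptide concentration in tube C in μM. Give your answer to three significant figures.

0.750 μM

Step 1: 50 μL + 4950 μL = 5000 μL total → factor 5000/50 = 100
Step 2: 100 μL + 1900 μL = 2000 μL total → factor 2000/100 = 20
Step 3: 0.1 mL brought to 500 μL → factor 0.5/0.1 = 5
Dilution factor through tube C = 100 × 20 × 5 = 10000
[tube C] = 7.50 mM / 10000 = 0.0007500 mM = 0.750 μM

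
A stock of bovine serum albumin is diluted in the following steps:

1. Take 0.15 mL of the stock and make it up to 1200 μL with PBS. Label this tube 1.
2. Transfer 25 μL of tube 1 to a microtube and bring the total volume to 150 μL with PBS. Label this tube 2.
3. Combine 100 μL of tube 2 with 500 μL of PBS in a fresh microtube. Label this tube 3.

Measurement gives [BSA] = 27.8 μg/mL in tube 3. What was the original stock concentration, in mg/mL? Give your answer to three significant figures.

8.01 mg/mL

Step 1: 0.15 mL brought to 1200 μL → factor 1.2/0.15 = 8
Step 2: 25 μL brought to 150 μL → factor 150/25 = 6
Step 3: 100 μL + 500 μL = 600 μL total → factor 600/100 = 6
Overall dilution factor = 8 × 6 × 6 = 288
Stock = 27.8 μg/mL × 288 = 8006 μg/mL = 8.01 mg/mL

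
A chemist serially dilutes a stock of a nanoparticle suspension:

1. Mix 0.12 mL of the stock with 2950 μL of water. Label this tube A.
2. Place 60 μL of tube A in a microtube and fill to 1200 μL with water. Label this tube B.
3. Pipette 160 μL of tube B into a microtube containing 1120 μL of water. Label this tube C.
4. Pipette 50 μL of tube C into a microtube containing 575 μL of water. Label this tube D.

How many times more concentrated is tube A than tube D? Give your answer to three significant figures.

Step 1: 0.12 mL + 2950 μL = 3.07 mL total → factor 3.07/0.12 = 25.583
Step 2: 60 μL brought to 1200 μL → factor 1200/60 = 20
Step 3: 160 μL + 1120 μL = 1280 μL total → factor 1280/160 = 8
Step 4: 50 μL + 575 μL = 625 μL total → factor 625/50 = 12.5
Dilution factor to tube A = 25.583; to tube D = 51167
[tube A]/[tube D] = (factor to tube D)/(factor to tube A) = 51167/25.583 = 2.00 × 10^3

2.00 × 10^3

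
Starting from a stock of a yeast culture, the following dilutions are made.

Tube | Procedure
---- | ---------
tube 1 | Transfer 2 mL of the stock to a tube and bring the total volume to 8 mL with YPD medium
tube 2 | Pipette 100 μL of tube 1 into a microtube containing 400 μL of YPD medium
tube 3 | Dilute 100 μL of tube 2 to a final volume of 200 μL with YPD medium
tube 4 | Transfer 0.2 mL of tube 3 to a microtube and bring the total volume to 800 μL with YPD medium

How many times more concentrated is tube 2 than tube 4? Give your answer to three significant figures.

8.00

Step 1: 2 mL brought to 8 mL → factor 8/2 = 4
Step 2: 100 μL + 400 μL = 500 μL total → factor 500/100 = 5
Step 3: 100 μL brought to 200 μL → factor 200/100 = 2
Step 4: 0.2 mL brought to 800 μL → factor 0.8/0.2 = 4
Dilution factor to tube 2 = 20; to tube 4 = 160
[tube 2]/[tube 4] = (factor to tube 4)/(factor to tube 2) = 160/20 = 8.00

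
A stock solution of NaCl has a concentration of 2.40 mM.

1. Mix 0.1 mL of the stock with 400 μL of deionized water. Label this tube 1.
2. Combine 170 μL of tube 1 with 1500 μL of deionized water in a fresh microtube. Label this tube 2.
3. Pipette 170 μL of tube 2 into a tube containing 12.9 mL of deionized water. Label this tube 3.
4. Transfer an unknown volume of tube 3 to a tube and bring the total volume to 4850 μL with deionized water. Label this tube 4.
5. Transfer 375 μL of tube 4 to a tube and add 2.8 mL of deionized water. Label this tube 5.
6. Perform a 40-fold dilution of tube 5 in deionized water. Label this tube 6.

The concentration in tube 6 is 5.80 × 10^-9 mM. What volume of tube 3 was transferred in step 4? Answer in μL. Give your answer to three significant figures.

15.0 μL

Step 1: 0.1 mL + 400 μL = 0.5 mL total → factor 0.5/0.1 = 5
Step 2: 170 μL + 1500 μL = 1670 μL total → factor 1670/170 = 9.8235
Step 3: 170 μL + 12.9 mL = 13070 μL total → factor 13070/170 = 76.882
Step 4: v brought to 4850 μL → factor = 4850 μL/v
Step 5: 375 μL + 2.8 mL = 3175 μL total → factor 3175/375 = 8.4667
Step 6: 40-fold → factor 40
Product of known-step factors = 1.2789 × 10^6
Overall factor = 2.40 mM / (5.80 × 10^-9 mM) = 4.1379 × 10^8
Step-4 factor = 4.1379 × 10^8 / 1.2789 × 10^6 = 323.55
v = 4850 μL / 323.55 = 15.0 μL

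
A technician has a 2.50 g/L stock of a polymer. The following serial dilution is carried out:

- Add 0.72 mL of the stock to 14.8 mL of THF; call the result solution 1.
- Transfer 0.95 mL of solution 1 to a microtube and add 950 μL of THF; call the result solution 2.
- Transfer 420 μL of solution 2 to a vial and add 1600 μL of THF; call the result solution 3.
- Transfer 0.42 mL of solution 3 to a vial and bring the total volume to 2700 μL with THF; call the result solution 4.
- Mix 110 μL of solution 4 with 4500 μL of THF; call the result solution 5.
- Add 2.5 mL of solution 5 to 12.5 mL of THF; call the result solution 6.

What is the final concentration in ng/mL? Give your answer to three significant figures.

7.46 ng/mL

Step 1: 0.72 mL + 14.8 mL = 15.52 mL total → factor 15.52/0.72 = 21.556
Step 2: 0.95 mL + 950 μL = 1.9 mL total → factor 1.9/0.95 = 2
Step 3: 420 μL + 1600 μL = 2020 μL total → factor 2020/420 = 4.8095
Step 4: 0.42 mL brought to 2700 μL → factor 2.7/0.42 = 6.4286
Step 5: 110 μL + 4500 μL = 4610 μL total → factor 4610/110 = 41.909
Step 6: 2.5 mL + 12.5 mL = 15 mL total → factor 15/2.5 = 6
Overall dilution factor = 21.556 × 2 × 4.8095 × 6.4286 × 41.909 × 6 = 3.3517 × 10^5
Final = 2.50 g/L / 3.3517 × 10^5 = 7.459 × 10^-6 g/L = 7.46 ng/mL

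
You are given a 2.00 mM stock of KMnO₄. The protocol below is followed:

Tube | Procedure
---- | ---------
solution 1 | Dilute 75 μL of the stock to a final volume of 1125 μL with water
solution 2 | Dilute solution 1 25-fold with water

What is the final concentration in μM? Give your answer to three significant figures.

5.33 μM

Step 1: 75 μL brought to 1125 μL → factor 1125/75 = 15
Step 2: 25-fold → factor 25
Overall dilution factor = 15 × 25 = 375
Final = 2.00 mM / 375 = 0.005333 mM = 5.33 μM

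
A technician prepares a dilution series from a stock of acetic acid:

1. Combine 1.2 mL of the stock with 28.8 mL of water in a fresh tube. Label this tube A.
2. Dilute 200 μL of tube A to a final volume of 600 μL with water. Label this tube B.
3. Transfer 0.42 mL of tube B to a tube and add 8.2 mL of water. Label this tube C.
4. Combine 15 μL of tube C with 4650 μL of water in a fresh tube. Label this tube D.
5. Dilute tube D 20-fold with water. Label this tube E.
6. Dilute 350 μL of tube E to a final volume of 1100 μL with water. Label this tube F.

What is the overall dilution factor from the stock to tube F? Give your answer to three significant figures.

Step 1: 1.2 mL + 28.8 mL = 30 mL total → factor 30/1.2 = 25
Step 2: 200 μL brought to 600 μL → factor 600/200 = 3
Step 3: 0.42 mL + 8.2 mL = 8.62 mL total → factor 8.62/0.42 = 20.524
Step 4: 15 μL + 4650 μL = 4665 μL total → factor 4665/15 = 311
Step 5: 20-fold → factor 20
Step 6: 350 μL brought to 1100 μL → factor 1100/350 = 3.1429
Overall dilution factor = 25 × 3 × 20.524 × 311 × 20 × 3.1429 = 3.0091 × 10^7

3.01 × 10^7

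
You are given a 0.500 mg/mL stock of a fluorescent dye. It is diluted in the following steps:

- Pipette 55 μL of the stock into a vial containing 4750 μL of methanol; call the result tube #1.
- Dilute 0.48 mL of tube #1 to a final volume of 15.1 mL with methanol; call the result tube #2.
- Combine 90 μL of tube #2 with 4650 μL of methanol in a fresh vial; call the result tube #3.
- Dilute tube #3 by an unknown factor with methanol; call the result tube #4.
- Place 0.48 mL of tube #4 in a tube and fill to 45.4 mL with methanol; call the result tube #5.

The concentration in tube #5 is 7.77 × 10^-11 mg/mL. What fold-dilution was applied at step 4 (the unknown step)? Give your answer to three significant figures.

Step 1: 55 μL + 4750 μL = 4805 μL total → factor 4805/55 = 87.364
Step 2: 0.48 mL brought to 15.1 mL → factor 15.1/0.48 = 31.458
Step 3: 90 μL + 4650 μL = 4740 μL total → factor 4740/90 = 52.667
Step 4: unknown factor x
Step 5: 0.48 mL brought to 45.4 mL → factor 45.4/0.48 = 94.583
Product of known-step factors = 1.369 × 10^7
Overall factor = 0.500 mg/mL / (7.77 × 10^-11 mg/mL) = 6.435 × 10^9
x = 6.435 × 10^9 / 1.369 × 10^7 = 470

470-fold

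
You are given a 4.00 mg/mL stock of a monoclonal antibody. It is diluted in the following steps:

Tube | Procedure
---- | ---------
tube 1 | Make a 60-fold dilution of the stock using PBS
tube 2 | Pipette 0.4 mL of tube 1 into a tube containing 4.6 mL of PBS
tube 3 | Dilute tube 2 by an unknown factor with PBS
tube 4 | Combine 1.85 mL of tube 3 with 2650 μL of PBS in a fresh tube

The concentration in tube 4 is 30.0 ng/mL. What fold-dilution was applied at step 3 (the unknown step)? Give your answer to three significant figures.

73.1-fold

Step 1: 60-fold → factor 60
Step 2: 0.4 mL + 4.6 mL = 5 mL total → factor 5/0.4 = 12.5
Step 3: unknown factor x
Step 4: 1.85 mL + 2650 μL = 4.5 mL total → factor 4.5/1.85 = 2.4324
Product of known-step factors = 1824.3
Overall factor = 4.00 mg/mL / (30.0 ng/mL) = 1.3333 × 10^5
x = 1.3333 × 10^5 / 1824.3 = 73.1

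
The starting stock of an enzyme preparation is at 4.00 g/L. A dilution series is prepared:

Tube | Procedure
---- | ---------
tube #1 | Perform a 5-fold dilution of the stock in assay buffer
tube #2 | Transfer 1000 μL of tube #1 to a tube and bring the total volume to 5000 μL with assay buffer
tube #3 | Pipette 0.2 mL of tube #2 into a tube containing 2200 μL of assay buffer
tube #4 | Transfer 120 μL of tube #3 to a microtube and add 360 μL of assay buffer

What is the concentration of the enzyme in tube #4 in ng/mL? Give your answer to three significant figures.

3.33 × 10^3 ng/mL

Step 1: 5-fold → factor 5
Step 2: 1000 μL brought to 5000 μL → factor 5000/1000 = 5
Step 3: 0.2 mL + 2200 μL = 2.4 mL total → factor 2.4/0.2 = 12
Step 4: 120 μL + 360 μL = 480 μL total → factor 480/120 = 4
Overall dilution factor = 5 × 5 × 12 × 4 = 1200
Final = 4.00 g/L / 1200 = 0.003333 g/L = 3.33 × 10^3 ng/mL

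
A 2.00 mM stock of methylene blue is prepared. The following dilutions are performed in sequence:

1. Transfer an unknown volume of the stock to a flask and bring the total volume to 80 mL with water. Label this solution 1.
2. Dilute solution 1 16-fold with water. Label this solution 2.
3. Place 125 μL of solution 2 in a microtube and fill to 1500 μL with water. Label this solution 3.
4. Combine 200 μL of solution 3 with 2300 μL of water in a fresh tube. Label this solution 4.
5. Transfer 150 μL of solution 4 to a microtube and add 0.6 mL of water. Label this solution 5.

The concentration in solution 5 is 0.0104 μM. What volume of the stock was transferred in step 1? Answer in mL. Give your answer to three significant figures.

Step 1: v brought to 80 mL → factor = 80 mL/v
Step 2: 16-fold → factor 16
Step 3: 125 μL brought to 1500 μL → factor 1500/125 = 12
Step 4: 200 μL + 2300 μL = 2500 μL total → factor 2500/200 = 12.5
Step 5: 150 μL + 0.6 mL = 750 μL total → factor 750/150 = 5
Product of known-step factors = 12000
Overall factor = 2.00 mM / (0.0104 μM) = 1.9231 × 10^5
Step-1 factor = 1.9231 × 10^5 / 12000 = 16.026
v = 80 mL / 16.026 = 4.99 mL

4.99 mL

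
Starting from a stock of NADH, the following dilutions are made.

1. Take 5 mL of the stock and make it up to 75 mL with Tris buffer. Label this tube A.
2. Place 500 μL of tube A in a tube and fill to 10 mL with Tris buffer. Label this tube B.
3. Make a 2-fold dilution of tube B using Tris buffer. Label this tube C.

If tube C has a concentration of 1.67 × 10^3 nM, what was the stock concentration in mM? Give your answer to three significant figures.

Step 1: 5 mL brought to 75 mL → factor 75/5 = 15
Step 2: 500 μL brought to 10 mL → factor 10000/500 = 20
Step 3: 2-fold → factor 2
Overall dilution factor = 15 × 20 × 2 = 600
Stock = 1.67 × 10^3 nM × 600 = 1.002 × 10^6 nM = 1.00 mM

1.00 mM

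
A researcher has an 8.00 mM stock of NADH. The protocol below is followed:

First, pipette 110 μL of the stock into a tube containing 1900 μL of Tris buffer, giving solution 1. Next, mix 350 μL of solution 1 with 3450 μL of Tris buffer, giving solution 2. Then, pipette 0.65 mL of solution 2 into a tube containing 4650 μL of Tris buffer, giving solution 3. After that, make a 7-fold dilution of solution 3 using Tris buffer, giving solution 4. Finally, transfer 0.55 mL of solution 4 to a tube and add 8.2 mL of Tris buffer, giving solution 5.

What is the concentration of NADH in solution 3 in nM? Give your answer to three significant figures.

4.95 × 10^3 nM

Step 1: 110 μL + 1900 μL = 2010 μL total → factor 2010/110 = 18.273
Step 2: 350 μL + 3450 μL = 3800 μL total → factor 3800/350 = 10.857
Step 3: 0.65 mL + 4650 μL = 5.3 mL total → factor 5.3/0.65 = 8.1538
Dilution factor through solution 3 = 18.273 × 10.857 × 8.1538 = 1617.6
[solution 3] = 8.00 mM / 1617.6 = 0.004945 mM = 4.95 × 10^3 nM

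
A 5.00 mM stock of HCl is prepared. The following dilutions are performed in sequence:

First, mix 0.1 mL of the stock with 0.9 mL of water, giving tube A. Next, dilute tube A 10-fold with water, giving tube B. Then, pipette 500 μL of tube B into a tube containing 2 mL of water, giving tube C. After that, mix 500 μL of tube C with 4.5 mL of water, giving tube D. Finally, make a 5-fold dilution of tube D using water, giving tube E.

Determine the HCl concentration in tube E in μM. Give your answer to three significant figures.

0.200 μM

Step 1: 0.1 mL + 0.9 mL = 1 mL total → factor 1/0.1 = 10
Step 2: 10-fold → factor 10
Step 3: 500 μL + 2 mL = 2500 μL total → factor 2500/500 = 5
Step 4: 500 μL + 4.5 mL = 5000 μL total → factor 5000/500 = 10
Step 5: 5-fold → factor 5
Overall dilution factor = 10 × 10 × 5 × 10 × 5 = 25000
Final = 5.00 mM / 25000 = 0.0002000 mM = 0.200 μM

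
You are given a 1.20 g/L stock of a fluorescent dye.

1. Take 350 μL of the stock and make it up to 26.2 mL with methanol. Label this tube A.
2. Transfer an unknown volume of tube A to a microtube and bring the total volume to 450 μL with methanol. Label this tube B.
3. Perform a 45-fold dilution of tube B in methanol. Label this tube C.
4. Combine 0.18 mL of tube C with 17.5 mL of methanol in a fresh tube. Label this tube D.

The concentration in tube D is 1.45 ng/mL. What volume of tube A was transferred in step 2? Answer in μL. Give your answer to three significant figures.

180 μL

Step 1: 350 μL brought to 26.2 mL → factor 26200/350 = 74.857
Step 2: v brought to 450 μL → factor = 450 μL/v
Step 3: 45-fold → factor 45
Step 4: 0.18 mL + 17.5 mL = 17.68 mL total → factor 17.68/0.18 = 98.222
Product of known-step factors = 3.3087 × 10^5
Overall factor = 1.20 g/L / (1.45 ng/mL) = 8.2759 × 10^5
Step-2 factor = 8.2759 × 10^5 / 3.3087 × 10^5 = 2.5013
v = 450 μL / 2.5013 = 180 μL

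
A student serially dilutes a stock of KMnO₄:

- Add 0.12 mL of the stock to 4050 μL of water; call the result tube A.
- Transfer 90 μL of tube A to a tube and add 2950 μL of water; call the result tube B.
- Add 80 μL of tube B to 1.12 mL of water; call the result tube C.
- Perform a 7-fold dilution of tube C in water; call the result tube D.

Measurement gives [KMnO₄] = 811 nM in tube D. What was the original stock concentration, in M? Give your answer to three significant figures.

Step 1: 0.12 mL + 4050 μL = 4.17 mL total → factor 4.17/0.12 = 34.75
Step 2: 90 μL + 2950 μL = 3040 μL total → factor 3040/90 = 33.778
Step 3: 80 μL + 1.12 mL = 1200 μL total → factor 1200/80 = 15
Step 4: 7-fold → factor 7
Overall dilution factor = 34.75 × 33.778 × 15 × 7 = 1.2325 × 10^5
Stock = 811 nM × 1.2325 × 10^5 = 9.995 × 10^7 nM = 0.100 M

0.100 M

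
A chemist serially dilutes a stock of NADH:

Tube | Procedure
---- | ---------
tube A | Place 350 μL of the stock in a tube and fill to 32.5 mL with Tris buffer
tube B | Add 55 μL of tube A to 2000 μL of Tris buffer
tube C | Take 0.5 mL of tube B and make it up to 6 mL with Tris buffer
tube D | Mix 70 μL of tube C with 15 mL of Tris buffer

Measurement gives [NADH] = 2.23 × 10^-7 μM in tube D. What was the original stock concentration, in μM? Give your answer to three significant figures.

Step 1: 350 μL brought to 32.5 mL → factor 32500/350 = 92.857
Step 2: 55 μL + 2000 μL = 2055 μL total → factor 2055/55 = 37.364
Step 3: 0.5 mL brought to 6 mL → factor 6/0.5 = 12
Step 4: 70 μL + 15 mL = 15070 μL total → factor 15070/70 = 215.29
Overall dilution factor = 92.857 × 37.364 × 12 × 215.29 = 8.9632 × 10^6
Stock = 2.23 × 10^-7 μM × 8.9632 × 10^6 = 2.00 μM

2.00 μM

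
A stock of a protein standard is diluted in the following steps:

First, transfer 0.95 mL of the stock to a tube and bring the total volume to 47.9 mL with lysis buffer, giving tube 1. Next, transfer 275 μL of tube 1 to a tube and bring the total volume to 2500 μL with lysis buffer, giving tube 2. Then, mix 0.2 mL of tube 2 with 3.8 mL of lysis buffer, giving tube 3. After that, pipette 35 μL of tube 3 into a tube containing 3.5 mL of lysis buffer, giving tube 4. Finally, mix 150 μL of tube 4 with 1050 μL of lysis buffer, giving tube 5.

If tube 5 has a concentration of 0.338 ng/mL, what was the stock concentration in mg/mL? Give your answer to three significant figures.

Step 1: 0.95 mL brought to 47.9 mL → factor 47.9/0.95 = 50.421
Step 2: 275 μL brought to 2500 μL → factor 2500/275 = 9.0909
Step 3: 0.2 mL + 3.8 mL = 4 mL total → factor 4/0.2 = 20
Step 4: 35 μL + 3.5 mL = 3535 μL total → factor 3535/35 = 101
Step 5: 150 μL + 1050 μL = 1200 μL total → factor 1200/150 = 8
Overall dilution factor = 50.421 × 9.0909 × 20 × 101 × 8 = 7.4073 × 10^6
Stock = 0.338 ng/mL × 7.4073 × 10^6 = 2.504 × 10^6 ng/mL = 2.50 mg/mL

2.50 mg/mL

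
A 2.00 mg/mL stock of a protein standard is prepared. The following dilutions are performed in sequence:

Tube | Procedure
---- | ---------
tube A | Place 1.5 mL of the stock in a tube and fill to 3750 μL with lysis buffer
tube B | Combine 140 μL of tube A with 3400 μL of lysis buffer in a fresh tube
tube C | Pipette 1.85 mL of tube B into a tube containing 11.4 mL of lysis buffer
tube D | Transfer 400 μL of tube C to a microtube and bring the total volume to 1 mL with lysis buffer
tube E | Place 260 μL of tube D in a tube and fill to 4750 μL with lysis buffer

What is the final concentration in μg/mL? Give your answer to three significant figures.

Step 1: 1.5 mL brought to 3750 μL → factor 3.75/1.5 = 2.5
Step 2: 140 μL + 3400 μL = 3540 μL total → factor 3540/140 = 25.286
Step 3: 1.85 mL + 11.4 mL = 13.25 mL total → factor 13.25/1.85 = 7.1622
Step 4: 400 μL brought to 1 mL → factor 1000/400 = 2.5
Step 5: 260 μL brought to 4750 μL → factor 4750/260 = 18.269
Overall dilution factor = 2.5 × 25.286 × 7.1622 × 2.5 × 18.269 = 20679
Final = 2.00 mg/mL / 20679 = 9.672 × 10^-5 mg/mL = 0.0967 μg/mL

0.0967 μg/mL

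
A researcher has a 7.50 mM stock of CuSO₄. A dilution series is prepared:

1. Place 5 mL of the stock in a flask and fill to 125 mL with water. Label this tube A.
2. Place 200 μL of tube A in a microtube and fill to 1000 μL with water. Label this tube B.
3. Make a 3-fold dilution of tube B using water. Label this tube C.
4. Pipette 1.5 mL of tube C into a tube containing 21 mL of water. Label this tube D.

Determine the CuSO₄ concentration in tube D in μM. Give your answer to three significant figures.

Step 1: 5 mL brought to 125 mL → factor 125/5 = 25
Step 2: 200 μL brought to 1000 μL → factor 1000/200 = 5
Step 3: 3-fold → factor 3
Step 4: 1.5 mL + 21 mL = 22.5 mL total → factor 22.5/1.5 = 15
Overall dilution factor = 25 × 5 × 3 × 15 = 5625
Final = 7.50 mM / 5625 = 0.001333 mM = 1.33 μM

1.33 μM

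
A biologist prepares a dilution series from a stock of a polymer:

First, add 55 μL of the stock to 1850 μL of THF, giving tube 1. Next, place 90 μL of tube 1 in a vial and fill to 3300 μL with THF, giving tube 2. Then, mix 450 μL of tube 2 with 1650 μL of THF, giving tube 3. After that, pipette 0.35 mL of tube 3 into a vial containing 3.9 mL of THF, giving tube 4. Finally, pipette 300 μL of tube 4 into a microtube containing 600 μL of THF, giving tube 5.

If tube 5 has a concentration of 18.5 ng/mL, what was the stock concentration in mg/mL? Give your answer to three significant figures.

3.99 mg/mL

Step 1: 55 μL + 1850 μL = 1905 μL total → factor 1905/55 = 34.636
Step 2: 90 μL brought to 3300 μL → factor 3300/90 = 36.667
Step 3: 450 μL + 1650 μL = 2100 μL total → factor 2100/450 = 4.6667
Step 4: 0.35 mL + 3.9 mL = 4.25 mL total → factor 4.25/0.35 = 12.143
Step 5: 300 μL + 600 μL = 900 μL total → factor 900/300 = 3
Overall dilution factor = 34.636 × 36.667 × 4.6667 × 12.143 × 3 = 2.159 × 10^5
Stock = 18.5 ng/mL × 2.159 × 10^5 = 3.994 × 10^6 ng/mL = 3.99 mg/mL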